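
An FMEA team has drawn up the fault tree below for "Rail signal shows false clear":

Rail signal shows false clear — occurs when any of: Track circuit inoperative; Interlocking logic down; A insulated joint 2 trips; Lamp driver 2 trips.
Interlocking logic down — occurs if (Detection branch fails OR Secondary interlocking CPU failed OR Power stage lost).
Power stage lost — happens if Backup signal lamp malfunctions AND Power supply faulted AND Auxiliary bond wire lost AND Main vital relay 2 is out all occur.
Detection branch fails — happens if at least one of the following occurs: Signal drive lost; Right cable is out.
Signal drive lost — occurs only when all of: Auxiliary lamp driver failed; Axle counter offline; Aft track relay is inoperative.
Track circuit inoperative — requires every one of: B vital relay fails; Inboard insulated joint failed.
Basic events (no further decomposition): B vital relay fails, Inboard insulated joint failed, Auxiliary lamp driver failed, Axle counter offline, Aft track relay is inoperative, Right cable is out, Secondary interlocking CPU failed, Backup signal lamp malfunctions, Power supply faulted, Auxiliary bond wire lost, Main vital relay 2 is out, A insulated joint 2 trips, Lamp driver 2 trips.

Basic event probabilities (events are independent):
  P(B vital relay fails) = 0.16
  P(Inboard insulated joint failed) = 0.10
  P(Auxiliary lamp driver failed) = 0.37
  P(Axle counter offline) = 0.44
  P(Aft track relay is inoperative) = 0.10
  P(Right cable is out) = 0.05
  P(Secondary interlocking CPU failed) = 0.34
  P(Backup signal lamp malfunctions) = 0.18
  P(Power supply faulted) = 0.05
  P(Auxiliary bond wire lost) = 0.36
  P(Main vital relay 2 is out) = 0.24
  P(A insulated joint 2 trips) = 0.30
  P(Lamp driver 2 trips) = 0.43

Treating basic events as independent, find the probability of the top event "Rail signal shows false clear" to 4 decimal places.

0.7580

P(Track circuit inoperative) [AND] = 0.16 × 0.10 = 0.016000
P(Signal drive lost) [AND] = 0.37 × 0.44 × 0.10 = 0.016280
P(Detection branch fails) [OR] = 1 − (1−0.016280) × (1−0.05) = 0.065466
P(Power stage lost) [AND] = 0.18 × 0.05 × 0.36 × 0.24 = 0.000778
P(Interlocking logic down) [OR] = 1 − (1−0.065466) × (1−0.34) × (1−0.000778) = 0.383687
P(Rail signal shows false clear) [OR] = 1 − (1−0.016000) × (1−0.383687) × (1−0.30) × (1−0.43) = 0.758026
Rounded to 4 decimal places: P(Rail signal shows false clear) ≈ 0.7580.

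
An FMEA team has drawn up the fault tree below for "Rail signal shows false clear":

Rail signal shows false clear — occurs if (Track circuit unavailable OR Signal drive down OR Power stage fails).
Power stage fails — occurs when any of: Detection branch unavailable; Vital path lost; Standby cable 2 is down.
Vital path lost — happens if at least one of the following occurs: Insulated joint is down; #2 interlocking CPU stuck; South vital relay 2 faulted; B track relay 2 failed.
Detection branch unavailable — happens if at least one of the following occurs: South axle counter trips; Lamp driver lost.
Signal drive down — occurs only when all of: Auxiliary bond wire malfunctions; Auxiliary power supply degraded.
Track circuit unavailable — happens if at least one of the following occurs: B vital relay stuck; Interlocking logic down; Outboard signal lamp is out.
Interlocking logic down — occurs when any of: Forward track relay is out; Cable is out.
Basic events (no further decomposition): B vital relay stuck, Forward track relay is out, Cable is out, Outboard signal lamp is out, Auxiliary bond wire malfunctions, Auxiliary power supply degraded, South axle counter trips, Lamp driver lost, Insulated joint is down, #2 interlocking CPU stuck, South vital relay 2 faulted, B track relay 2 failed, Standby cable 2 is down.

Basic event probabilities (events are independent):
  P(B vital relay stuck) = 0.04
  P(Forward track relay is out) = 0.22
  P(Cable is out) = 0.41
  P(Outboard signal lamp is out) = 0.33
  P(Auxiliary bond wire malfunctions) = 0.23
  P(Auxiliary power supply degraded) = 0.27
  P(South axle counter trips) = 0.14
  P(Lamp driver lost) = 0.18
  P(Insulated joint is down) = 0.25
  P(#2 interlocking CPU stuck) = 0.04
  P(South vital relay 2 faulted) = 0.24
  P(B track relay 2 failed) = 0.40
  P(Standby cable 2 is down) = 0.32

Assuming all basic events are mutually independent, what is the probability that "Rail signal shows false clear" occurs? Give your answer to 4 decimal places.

P(Interlocking logic down) [OR] = 1 − (1−0.22) × (1−0.41) = 0.539800
P(Track circuit unavailable) [OR] = 1 − (1−0.04) × (1−0.539800) × (1−0.33) = 0.703999
P(Signal drive down) [AND] = 0.23 × 0.27 = 0.062100
P(Detection branch unavailable) [OR] = 1 − (1−0.14) × (1−0.18) = 0.294800
P(Vital path lost) [OR] = 1 − (1−0.25) × (1−0.04) × (1−0.24) × (1−0.40) = 0.671680
P(Power stage fails) [OR] = 1 − (1−0.294800) × (1−0.671680) × (1−0.32) = 0.842559
P(Rail signal shows false clear) [OR] = 1 − (1−0.703999) × (1−0.062100) × (1−0.842559) = 0.956291
Rounded to 4 decimal places: P(Rail signal shows false clear) ≈ 0.9563.

0.9563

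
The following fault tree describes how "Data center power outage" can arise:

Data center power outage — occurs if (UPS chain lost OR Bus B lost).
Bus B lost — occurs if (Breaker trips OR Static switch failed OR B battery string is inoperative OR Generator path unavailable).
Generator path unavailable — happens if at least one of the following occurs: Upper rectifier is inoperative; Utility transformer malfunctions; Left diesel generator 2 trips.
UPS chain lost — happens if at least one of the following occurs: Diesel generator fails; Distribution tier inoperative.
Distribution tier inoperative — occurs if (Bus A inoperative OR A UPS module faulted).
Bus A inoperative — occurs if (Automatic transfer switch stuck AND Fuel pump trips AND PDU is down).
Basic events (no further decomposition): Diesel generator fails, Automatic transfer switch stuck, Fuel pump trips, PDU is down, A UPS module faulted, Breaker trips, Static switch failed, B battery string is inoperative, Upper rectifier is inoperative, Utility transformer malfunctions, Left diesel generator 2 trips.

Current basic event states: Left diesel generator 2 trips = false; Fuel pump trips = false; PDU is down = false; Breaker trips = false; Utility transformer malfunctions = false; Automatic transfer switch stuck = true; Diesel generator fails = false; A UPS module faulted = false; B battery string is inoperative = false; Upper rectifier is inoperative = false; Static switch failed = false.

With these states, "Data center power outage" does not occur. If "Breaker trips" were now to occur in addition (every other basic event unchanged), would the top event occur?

Yes

Counterfactual: set "Breaker trips" to occurred.
Bus A inoperative [AND]: Automatic transfer switch stuck=occurs, Fuel pump trips=not, PDU is down=not → not all inputs occur → does not occur.
Distribution tier inoperative [OR]: Bus A inoperative=not, A UPS module faulted=not → no input occurs → does not occur.
UPS chain lost [OR]: Diesel generator fails=not, Distribution tier inoperative=not → no input occurs → does not occur.
Generator path unavailable [OR]: Upper rectifier is inoperative=not, Utility transformer malfunctions=not, Left diesel generator 2 trips=not → no input occurs → does not occur.
Bus B lost [OR]: Breaker trips=occurs, Static switch failed=not, B battery string is inoperative=not, Generator path unavailable=not → at least one input occurs → occurs.
Data center power outage [OR]: UPS chain lost=not, Bus B lost=occurs → at least one input occurs → occurs.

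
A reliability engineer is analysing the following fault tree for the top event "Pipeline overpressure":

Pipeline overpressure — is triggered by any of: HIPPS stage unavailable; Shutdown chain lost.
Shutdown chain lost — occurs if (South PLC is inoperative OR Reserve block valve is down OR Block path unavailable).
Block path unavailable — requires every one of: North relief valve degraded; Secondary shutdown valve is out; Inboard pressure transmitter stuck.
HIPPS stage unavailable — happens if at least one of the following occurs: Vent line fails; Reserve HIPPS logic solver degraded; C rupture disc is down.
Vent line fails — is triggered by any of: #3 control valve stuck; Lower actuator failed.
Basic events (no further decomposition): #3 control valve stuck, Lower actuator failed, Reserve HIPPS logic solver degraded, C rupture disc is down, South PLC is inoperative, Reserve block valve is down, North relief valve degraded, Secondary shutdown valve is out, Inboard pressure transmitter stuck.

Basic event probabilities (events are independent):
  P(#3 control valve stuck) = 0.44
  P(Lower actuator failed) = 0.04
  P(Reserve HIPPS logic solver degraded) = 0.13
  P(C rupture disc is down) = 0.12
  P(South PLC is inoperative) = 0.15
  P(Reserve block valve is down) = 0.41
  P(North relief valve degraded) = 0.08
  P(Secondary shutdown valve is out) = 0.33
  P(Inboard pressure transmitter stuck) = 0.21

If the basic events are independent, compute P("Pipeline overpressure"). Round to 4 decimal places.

P(Vent line fails) [OR] = 1 − (1−0.44) × (1−0.04) = 0.462400
P(HIPPS stage unavailable) [OR] = 1 − (1−0.462400) × (1−0.13) × (1−0.12) = 0.588413
P(Block path unavailable) [AND] = 0.08 × 0.33 × 0.21 = 0.005544
P(Shutdown chain lost) [OR] = 1 − (1−0.15) × (1−0.41) × (1−0.005544) = 0.501280
P(Pipeline overpressure) [OR] = 1 − (1−0.588413) × (1−0.501280) = 0.794733
Rounded to 4 decimal places: P(Pipeline overpressure) ≈ 0.7947.

0.7947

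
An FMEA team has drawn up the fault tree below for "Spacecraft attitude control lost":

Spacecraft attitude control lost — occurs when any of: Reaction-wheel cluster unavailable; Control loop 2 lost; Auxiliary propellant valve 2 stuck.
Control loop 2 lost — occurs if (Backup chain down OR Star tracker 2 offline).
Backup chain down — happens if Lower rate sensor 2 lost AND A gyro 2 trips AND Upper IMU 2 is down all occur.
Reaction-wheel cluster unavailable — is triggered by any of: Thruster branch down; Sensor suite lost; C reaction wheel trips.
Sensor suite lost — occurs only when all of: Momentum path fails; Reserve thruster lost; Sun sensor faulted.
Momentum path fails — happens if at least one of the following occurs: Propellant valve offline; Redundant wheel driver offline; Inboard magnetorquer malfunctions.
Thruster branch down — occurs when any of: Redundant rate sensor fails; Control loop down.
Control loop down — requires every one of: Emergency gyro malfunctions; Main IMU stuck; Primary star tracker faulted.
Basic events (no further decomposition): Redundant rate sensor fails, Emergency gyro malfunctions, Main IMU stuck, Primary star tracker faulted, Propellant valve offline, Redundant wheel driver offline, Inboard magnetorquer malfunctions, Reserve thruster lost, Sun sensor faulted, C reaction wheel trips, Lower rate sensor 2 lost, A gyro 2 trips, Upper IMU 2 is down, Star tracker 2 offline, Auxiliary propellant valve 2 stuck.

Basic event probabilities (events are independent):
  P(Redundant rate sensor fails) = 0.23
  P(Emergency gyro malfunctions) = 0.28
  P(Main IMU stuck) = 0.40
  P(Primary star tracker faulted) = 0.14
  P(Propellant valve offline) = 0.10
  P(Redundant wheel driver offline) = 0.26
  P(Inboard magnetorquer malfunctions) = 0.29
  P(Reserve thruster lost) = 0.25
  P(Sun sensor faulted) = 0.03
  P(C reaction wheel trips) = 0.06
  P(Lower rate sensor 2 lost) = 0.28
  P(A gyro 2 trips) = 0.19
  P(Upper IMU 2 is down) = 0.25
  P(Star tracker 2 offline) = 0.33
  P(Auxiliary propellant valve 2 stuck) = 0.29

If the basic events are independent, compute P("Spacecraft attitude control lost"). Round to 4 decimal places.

0.6669

P(Control loop down) [AND] = 0.28 × 0.40 × 0.14 = 0.015680
P(Thruster branch down) [OR] = 1 − (1−0.23) × (1−0.015680) = 0.242074
P(Momentum path fails) [OR] = 1 − (1−0.10) × (1−0.26) × (1−0.29) = 0.527140
P(Sensor suite lost) [AND] = 0.527140 × 0.25 × 0.03 = 0.003954
P(Reaction-wheel cluster unavailable) [OR] = 1 − (1−0.242074) × (1−0.003954) × (1−0.06) = 0.290367
P(Backup chain down) [AND] = 0.28 × 0.19 × 0.25 = 0.013300
P(Control loop 2 lost) [OR] = 1 − (1−0.013300) × (1−0.33) = 0.338911
P(Spacecraft attitude control lost) [OR] = 1 − (1−0.290367) × (1−0.338911) × (1−0.29) = 0.666917
Rounded to 4 decimal places: P(Spacecraft attitude control lost) ≈ 0.6669.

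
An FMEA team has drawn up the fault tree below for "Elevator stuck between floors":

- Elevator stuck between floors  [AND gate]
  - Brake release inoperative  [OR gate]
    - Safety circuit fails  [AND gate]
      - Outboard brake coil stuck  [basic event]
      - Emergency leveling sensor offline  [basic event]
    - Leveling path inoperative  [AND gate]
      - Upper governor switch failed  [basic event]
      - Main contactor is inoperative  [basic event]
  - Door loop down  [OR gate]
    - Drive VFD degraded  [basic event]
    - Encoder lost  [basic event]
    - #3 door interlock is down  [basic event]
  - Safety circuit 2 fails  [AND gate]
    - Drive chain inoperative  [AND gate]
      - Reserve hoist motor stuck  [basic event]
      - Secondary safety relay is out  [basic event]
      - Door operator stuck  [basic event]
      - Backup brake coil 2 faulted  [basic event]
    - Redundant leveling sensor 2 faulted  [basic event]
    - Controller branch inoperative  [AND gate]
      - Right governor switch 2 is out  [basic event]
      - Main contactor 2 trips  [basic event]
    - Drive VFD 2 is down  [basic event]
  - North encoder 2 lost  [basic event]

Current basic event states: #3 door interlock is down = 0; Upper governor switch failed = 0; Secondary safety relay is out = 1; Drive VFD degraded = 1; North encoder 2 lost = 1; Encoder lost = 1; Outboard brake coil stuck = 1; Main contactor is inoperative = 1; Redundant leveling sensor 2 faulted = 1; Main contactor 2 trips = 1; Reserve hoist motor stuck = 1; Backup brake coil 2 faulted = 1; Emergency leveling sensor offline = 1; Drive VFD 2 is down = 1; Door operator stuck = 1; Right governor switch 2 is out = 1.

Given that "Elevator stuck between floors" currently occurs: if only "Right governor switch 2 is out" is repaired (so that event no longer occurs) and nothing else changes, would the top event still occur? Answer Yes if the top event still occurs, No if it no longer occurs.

Counterfactual: set "Right governor switch 2 is out" to not occurred.
Safety circuit fails [AND]: Outboard brake coil stuck=occurs, Emergency leveling sensor offline=occurs → all inputs occur → occurs.
Leveling path inoperative [AND]: Upper governor switch failed=not, Main contactor is inoperative=occurs → not all inputs occur → does not occur.
Brake release inoperative [OR]: Safety circuit fails=occurs, Leveling path inoperative=not → at least one input occurs → occurs.
Door loop down [OR]: Drive VFD degraded=occurs, Encoder lost=occurs, #3 door interlock is down=not → at least one input occurs → occurs.
Drive chain inoperative [AND]: Reserve hoist motor stuck=occurs, Secondary safety relay is out=occurs, Door operator stuck=occurs, Backup brake coil 2 faulted=occurs → all inputs occur → occurs.
Controller branch inoperative [AND]: Right governor switch 2 is out=not, Main contactor 2 trips=occurs → not all inputs occur → does not occur.
Safety circuit 2 fails [AND]: Drive chain inoperative=occurs, Redundant leveling sensor 2 faulted=occurs, Controller branch inoperative=not, Drive VFD 2 is down=occurs → not all inputs occur → does not occur.
Elevator stuck between floors [AND]: Brake release inoperative=occurs, Door loop down=occurs, Safety circuit 2 fails=not, North encoder 2 lost=occurs → not all inputs occur → does not occur.

No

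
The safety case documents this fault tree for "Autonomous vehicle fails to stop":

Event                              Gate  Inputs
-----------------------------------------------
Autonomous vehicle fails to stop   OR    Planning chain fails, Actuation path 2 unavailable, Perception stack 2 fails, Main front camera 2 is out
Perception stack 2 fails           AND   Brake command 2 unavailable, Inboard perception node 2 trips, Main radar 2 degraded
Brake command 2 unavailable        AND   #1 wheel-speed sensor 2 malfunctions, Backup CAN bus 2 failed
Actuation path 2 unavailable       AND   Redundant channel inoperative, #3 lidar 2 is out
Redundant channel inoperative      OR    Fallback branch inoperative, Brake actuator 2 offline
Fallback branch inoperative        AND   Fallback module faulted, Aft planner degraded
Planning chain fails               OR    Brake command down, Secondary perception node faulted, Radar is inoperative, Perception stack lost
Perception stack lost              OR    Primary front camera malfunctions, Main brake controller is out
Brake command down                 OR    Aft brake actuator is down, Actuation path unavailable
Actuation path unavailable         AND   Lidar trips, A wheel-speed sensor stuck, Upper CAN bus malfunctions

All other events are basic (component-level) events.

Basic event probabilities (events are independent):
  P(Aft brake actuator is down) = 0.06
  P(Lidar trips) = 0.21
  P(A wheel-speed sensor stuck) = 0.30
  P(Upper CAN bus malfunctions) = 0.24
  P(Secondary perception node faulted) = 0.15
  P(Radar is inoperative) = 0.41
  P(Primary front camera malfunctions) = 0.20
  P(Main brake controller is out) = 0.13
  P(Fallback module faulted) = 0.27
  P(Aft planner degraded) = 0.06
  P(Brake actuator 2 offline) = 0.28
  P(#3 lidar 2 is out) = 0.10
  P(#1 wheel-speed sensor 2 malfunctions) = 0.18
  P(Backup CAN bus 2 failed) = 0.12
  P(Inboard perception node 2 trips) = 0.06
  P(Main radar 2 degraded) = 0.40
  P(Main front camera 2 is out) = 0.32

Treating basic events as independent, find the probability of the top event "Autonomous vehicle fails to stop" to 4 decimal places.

0.7868

P(Actuation path unavailable) [AND] = 0.21 × 0.30 × 0.24 = 0.015120
P(Brake command down) [OR] = 1 − (1−0.06) × (1−0.015120) = 0.074213
P(Perception stack lost) [OR] = 1 − (1−0.20) × (1−0.13) = 0.304000
P(Planning chain fails) [OR] = 1 − (1−0.074213) × (1−0.15) × (1−0.41) × (1−0.304000) = 0.676860
P(Fallback branch inoperative) [AND] = 0.27 × 0.06 = 0.016200
P(Redundant channel inoperative) [OR] = 1 − (1−0.016200) × (1−0.28) = 0.291664
P(Actuation path 2 unavailable) [AND] = 0.291664 × 0.10 = 0.029166
P(Brake command 2 unavailable) [AND] = 0.18 × 0.12 = 0.021600
P(Perception stack 2 fails) [AND] = 0.021600 × 0.06 × 0.40 = 0.000518
P(Autonomous vehicle fails to stop) [OR] = 1 − (1−0.676860) × (1−0.029166) × (1−0.000518) × (1−0.32) = 0.786784
Rounded to 4 decimal places: P(Autonomous vehicle fails to stop) ≈ 0.7868.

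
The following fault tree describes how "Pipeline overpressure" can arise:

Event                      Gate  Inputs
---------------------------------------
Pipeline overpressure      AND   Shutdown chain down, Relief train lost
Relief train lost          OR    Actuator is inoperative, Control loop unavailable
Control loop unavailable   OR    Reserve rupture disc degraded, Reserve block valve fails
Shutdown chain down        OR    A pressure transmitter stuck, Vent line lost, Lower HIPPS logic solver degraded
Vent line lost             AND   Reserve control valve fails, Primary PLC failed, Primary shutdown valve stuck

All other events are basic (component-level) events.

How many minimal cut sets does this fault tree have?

Vent line lost [AND]: one cut set from each child combined → 1 × 1 × 1 = 1 cut set(s).
Shutdown chain down [OR]: union of children's cut sets → 3 cut set(s).
Control loop unavailable [OR]: union of children's cut sets → 2 cut set(s).
Relief train lost [OR]: union of children's cut sets → 3 cut set(s).
Pipeline overpressure [AND]: one cut set from each child combined → 3 × 3 = 9 cut set(s).
Minimal cut sets: {A pressure transmitter stuck, Actuator is inoperative}; {A pressure transmitter stuck, Reserve rupture disc degraded}; {A pressure transmitter stuck, Reserve block valve fails}; {Actuator is inoperative, Primary PLC failed, Primary shutdown valve stuck, Reserve control valve fails}; {Primary PLC failed, Primary shutdown valve stuck, Reserve control valve fails, Reserve rupture disc degraded}; {Primary PLC failed, Primary shutdown valve stuck, Reserve block valve fails, Reserve control valve fails}; {Actuator is inoperative, Lower HIPPS logic solver degraded}; {Lower HIPPS logic solver degraded, Reserve rupture disc degraded}; {Lower HIPPS logic solver degraded, Reserve block valve fails}.

9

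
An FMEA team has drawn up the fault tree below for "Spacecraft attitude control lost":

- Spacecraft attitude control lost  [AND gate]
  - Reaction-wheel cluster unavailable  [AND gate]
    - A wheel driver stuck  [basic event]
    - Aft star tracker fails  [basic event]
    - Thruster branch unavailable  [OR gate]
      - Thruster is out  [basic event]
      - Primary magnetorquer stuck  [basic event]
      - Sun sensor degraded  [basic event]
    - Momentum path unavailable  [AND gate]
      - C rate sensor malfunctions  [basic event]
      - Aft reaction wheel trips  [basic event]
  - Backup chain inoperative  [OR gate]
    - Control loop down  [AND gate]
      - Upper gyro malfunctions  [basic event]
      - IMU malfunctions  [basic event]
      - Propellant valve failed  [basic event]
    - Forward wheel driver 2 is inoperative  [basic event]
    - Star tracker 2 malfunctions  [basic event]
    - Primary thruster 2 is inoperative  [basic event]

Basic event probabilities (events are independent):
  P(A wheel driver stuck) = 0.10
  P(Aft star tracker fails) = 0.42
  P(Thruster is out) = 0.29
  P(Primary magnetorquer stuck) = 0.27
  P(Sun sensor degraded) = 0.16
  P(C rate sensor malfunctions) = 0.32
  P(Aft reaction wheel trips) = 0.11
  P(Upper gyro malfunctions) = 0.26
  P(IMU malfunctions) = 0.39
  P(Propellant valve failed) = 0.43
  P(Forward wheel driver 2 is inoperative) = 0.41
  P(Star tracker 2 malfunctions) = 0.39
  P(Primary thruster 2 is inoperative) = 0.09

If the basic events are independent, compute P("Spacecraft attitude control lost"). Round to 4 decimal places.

0.0006

P(Thruster branch unavailable) [OR] = 1 − (1−0.29) × (1−0.27) × (1−0.16) = 0.564628
P(Momentum path unavailable) [AND] = 0.32 × 0.11 = 0.035200
P(Reaction-wheel cluster unavailable) [AND] = 0.10 × 0.42 × 0.564628 × 0.035200 = 0.000835
P(Control loop down) [AND] = 0.26 × 0.39 × 0.43 = 0.043602
P(Backup chain inoperative) [OR] = 1 − (1−0.043602) × (1−0.41) × (1−0.39) × (1−0.09) = 0.686771
P(Spacecraft attitude control lost) [AND] = 0.000835 × 0.686771 = 0.000573
Rounded to 4 decimal places: P(Spacecraft attitude control lost) ≈ 0.0006.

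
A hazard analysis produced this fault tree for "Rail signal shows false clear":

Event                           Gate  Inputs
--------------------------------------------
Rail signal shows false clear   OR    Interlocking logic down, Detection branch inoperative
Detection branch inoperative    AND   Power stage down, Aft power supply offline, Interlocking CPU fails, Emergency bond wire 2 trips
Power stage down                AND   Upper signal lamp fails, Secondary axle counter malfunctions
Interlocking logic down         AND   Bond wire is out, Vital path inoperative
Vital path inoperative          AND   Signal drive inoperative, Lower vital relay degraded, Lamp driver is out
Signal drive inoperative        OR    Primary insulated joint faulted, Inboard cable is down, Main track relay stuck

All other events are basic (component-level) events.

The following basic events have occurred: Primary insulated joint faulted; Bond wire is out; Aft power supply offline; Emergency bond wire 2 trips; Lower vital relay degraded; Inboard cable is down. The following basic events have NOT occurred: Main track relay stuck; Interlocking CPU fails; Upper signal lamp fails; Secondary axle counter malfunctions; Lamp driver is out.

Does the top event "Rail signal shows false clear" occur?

No

Signal drive inoperative [OR]: Primary insulated joint faulted=occurs, Inboard cable is down=occurs, Main track relay stuck=not → at least one input occurs → occurs.
Vital path inoperative [AND]: Signal drive inoperative=occurs, Lower vital relay degraded=occurs, Lamp driver is out=not → not all inputs occur → does not occur.
Interlocking logic down [AND]: Bond wire is out=occurs, Vital path inoperative=not → not all inputs occur → does not occur.
Power stage down [AND]: Upper signal lamp fails=not, Secondary axle counter malfunctions=not → not all inputs occur → does not occur.
Detection branch inoperative [AND]: Power stage down=not, Aft power supply offline=occurs, Interlocking CPU fails=not, Emergency bond wire 2 trips=occurs → not all inputs occur → does not occur.
Rail signal shows false clear [OR]: Interlocking logic down=not, Detection branch inoperative=not → no input occurs → does not occur.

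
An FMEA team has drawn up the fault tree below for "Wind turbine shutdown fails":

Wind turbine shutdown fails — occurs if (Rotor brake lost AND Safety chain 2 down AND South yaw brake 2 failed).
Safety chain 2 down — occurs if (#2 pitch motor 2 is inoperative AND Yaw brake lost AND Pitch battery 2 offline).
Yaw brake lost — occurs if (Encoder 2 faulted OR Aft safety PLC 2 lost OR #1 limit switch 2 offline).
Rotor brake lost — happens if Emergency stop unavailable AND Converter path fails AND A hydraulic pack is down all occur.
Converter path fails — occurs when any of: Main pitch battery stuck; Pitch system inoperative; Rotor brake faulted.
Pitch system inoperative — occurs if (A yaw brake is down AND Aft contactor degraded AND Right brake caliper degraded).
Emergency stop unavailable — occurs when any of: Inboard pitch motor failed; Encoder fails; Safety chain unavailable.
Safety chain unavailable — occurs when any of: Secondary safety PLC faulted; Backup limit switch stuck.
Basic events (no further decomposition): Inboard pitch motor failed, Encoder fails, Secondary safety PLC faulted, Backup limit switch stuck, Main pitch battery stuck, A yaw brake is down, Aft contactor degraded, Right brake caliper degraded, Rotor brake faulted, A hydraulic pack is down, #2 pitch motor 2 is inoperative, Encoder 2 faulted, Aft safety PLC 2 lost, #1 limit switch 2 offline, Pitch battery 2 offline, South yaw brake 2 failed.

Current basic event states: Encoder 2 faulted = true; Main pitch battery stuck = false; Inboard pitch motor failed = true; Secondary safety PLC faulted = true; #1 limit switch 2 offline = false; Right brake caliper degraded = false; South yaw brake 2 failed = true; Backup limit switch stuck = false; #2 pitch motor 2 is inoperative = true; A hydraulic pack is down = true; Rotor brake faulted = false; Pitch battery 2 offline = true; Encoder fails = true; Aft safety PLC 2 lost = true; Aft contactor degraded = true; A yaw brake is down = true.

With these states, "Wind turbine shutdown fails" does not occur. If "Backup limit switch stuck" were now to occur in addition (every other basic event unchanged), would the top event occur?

Counterfactual: set "Backup limit switch stuck" to occurred.
Safety chain unavailable [OR]: Secondary safety PLC faulted=occurs, Backup limit switch stuck=occurs → at least one input occurs → occurs.
Emergency stop unavailable [OR]: Inboard pitch motor failed=occurs, Encoder fails=occurs, Safety chain unavailable=occurs → at least one input occurs → occurs.
Pitch system inoperative [AND]: A yaw brake is down=occurs, Aft contactor degraded=occurs, Right brake caliper degraded=not → not all inputs occur → does not occur.
Converter path fails [OR]: Main pitch battery stuck=not, Pitch system inoperative=not, Rotor brake faulted=not → no input occurs → does not occur.
Rotor brake lost [AND]: Emergency stop unavailable=occurs, Converter path fails=not, A hydraulic pack is down=occurs → not all inputs occur → does not occur.
Yaw brake lost [OR]: Encoder 2 faulted=occurs, Aft safety PLC 2 lost=occurs, #1 limit switch 2 offline=not → at least one input occurs → occurs.
Safety chain 2 down [AND]: #2 pitch motor 2 is inoperative=occurs, Yaw brake lost=occurs, Pitch battery 2 offline=occurs → all inputs occur → occurs.
Wind turbine shutdown fails [AND]: Rotor brake lost=not, Safety chain 2 down=occurs, South yaw brake 2 failed=occurs → not all inputs occur → does not occur.

No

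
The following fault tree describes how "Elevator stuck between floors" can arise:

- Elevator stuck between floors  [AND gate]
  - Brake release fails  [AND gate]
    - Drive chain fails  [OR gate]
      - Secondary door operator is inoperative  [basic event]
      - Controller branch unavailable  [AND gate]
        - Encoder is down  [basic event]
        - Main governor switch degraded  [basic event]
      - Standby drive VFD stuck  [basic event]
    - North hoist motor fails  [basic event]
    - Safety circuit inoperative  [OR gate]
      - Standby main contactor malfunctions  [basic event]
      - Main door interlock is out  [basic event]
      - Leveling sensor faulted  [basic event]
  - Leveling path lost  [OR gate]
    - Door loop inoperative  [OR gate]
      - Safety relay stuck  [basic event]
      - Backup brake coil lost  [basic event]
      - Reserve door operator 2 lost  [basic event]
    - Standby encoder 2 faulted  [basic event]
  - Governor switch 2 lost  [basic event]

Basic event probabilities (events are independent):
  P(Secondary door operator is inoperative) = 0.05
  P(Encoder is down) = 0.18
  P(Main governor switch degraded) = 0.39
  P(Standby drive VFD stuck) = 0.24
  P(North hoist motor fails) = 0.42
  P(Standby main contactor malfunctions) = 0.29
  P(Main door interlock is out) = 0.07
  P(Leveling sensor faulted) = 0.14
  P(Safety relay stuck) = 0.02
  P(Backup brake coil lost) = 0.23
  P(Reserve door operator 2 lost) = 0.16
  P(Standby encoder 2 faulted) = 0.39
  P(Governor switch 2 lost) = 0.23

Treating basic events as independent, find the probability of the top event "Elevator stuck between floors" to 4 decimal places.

0.0084

P(Controller branch unavailable) [AND] = 0.18 × 0.39 = 0.070200
P(Drive chain fails) [OR] = 1 − (1−0.05) × (1−0.070200) × (1−0.24) = 0.328684
P(Safety circuit inoperative) [OR] = 1 − (1−0.29) × (1−0.07) × (1−0.14) = 0.432142
P(Brake release fails) [AND] = 0.328684 × 0.42 × 0.432142 = 0.059656
P(Door loop inoperative) [OR] = 1 − (1−0.02) × (1−0.23) × (1−0.16) = 0.366136
P(Leveling path lost) [OR] = 1 − (1−0.366136) × (1−0.39) = 0.613343
P(Elevator stuck between floors) [AND] = 0.059656 × 0.613343 × 0.23 = 0.008416
Rounded to 4 decimal places: P(Elevator stuck between floors) ≈ 0.0084.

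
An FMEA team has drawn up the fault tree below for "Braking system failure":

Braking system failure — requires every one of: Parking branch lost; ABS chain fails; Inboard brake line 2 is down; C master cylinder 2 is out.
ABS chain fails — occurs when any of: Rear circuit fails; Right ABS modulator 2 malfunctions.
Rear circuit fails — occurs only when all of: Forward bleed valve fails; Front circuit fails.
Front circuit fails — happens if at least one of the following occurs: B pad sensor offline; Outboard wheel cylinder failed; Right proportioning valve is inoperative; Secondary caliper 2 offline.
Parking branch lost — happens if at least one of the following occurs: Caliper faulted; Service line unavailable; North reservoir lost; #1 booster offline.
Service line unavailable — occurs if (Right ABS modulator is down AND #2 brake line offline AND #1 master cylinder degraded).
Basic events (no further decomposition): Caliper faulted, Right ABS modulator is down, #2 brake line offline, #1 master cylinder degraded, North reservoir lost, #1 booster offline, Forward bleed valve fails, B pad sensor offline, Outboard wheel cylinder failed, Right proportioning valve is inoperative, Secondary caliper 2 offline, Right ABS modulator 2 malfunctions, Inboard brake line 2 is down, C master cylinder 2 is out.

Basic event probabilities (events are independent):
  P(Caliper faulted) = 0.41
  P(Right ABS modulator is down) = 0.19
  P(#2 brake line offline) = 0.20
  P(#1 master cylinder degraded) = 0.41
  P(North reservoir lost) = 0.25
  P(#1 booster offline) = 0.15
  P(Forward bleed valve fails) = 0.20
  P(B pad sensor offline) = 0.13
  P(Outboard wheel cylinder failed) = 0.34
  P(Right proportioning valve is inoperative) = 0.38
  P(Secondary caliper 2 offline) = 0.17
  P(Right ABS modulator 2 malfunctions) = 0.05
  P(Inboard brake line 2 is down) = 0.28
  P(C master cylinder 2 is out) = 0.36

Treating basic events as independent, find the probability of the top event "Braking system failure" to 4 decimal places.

P(Service line unavailable) [AND] = 0.19 × 0.20 × 0.41 = 0.015580
P(Parking branch lost) [OR] = 1 − (1−0.41) × (1−0.015580) × (1−0.25) × (1−0.15) = 0.629735
P(Front circuit fails) [OR] = 1 − (1−0.13) × (1−0.34) × (1−0.38) × (1−0.17) = 0.704517
P(Rear circuit fails) [AND] = 0.20 × 0.704517 = 0.140903
P(ABS chain fails) [OR] = 1 − (1−0.140903) × (1−0.05) = 0.183858
P(Braking system failure) [AND] = 0.629735 × 0.183858 × 0.28 × 0.36 = 0.011671
Rounded to 4 decimal places: P(Braking system failure) ≈ 0.0117.

0.0117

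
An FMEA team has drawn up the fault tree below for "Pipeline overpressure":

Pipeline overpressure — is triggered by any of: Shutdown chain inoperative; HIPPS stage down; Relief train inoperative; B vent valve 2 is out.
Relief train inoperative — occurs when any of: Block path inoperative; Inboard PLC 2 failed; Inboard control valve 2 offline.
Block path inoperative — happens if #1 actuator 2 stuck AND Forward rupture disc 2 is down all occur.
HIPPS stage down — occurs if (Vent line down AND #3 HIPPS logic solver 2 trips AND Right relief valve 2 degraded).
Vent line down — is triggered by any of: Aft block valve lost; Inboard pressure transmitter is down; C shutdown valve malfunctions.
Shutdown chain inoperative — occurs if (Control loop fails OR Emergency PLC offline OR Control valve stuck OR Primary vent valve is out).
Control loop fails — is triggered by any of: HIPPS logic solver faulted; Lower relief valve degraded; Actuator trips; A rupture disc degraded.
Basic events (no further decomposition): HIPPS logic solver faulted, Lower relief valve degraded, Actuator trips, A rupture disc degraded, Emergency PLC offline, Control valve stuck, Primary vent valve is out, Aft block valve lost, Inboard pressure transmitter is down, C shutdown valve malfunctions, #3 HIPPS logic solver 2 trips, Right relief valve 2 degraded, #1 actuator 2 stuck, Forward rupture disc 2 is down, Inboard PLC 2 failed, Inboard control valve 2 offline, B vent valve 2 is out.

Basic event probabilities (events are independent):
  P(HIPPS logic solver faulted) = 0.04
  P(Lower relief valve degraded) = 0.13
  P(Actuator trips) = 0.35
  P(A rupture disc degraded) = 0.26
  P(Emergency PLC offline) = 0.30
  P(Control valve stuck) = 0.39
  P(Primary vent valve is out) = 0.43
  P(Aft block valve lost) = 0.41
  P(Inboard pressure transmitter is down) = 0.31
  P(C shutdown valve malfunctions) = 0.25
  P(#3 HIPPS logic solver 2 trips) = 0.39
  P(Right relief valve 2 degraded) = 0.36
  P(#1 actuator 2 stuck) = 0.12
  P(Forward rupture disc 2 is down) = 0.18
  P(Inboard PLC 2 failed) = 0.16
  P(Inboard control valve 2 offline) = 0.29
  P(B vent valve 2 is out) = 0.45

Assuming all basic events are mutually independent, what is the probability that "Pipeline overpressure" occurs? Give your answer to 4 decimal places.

0.9717

P(Control loop fails) [OR] = 1 − (1−0.04) × (1−0.13) × (1−0.35) × (1−0.26) = 0.598269
P(Shutdown chain inoperative) [OR] = 1 − (1−0.598269) × (1−0.30) × (1−0.39) × (1−0.43) = 0.902223
P(Vent line down) [OR] = 1 − (1−0.41) × (1−0.31) × (1−0.25) = 0.694675
P(HIPPS stage down) [AND] = 0.694675 × 0.39 × 0.36 = 0.097532
P(Block path inoperative) [AND] = 0.12 × 0.18 = 0.021600
P(Relief train inoperative) [OR] = 1 − (1−0.021600) × (1−0.16) × (1−0.29) = 0.416482
P(Pipeline overpressure) [OR] = 1 − (1−0.902223) × (1−0.097532) × (1−0.416482) × (1−0.45) = 0.971681
Rounded to 4 decimal places: P(Pipeline overpressure) ≈ 0.9717.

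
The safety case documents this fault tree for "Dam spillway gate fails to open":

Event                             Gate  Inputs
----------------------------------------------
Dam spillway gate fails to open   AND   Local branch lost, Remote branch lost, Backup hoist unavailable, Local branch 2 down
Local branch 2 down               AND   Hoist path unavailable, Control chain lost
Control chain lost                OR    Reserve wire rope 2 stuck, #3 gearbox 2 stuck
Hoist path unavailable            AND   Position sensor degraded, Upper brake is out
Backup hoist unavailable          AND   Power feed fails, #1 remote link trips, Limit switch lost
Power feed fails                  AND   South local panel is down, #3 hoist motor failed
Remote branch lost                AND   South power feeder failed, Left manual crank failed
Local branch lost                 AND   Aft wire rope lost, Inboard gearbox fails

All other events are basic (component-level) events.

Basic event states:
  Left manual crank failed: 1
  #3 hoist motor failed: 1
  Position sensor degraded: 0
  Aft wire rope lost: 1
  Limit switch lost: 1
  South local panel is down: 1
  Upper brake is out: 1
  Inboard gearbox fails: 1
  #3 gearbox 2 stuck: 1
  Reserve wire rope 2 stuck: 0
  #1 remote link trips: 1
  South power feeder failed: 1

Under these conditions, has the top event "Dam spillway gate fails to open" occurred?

Local branch lost [AND]: Aft wire rope lost=occurs, Inboard gearbox fails=occurs → all inputs occur → occurs.
Remote branch lost [AND]: South power feeder failed=occurs, Left manual crank failed=occurs → all inputs occur → occurs.
Power feed fails [AND]: South local panel is down=occurs, #3 hoist motor failed=occurs → all inputs occur → occurs.
Backup hoist unavailable [AND]: Power feed fails=occurs, #1 remote link trips=occurs, Limit switch lost=occurs → all inputs occur → occurs.
Hoist path unavailable [AND]: Position sensor degraded=not, Upper brake is out=occurs → not all inputs occur → does not occur.
Control chain lost [OR]: Reserve wire rope 2 stuck=not, #3 gearbox 2 stuck=occurs → at least one input occurs → occurs.
Local branch 2 down [AND]: Hoist path unavailable=not, Control chain lost=occurs → not all inputs occur → does not occur.
Dam spillway gate fails to open [AND]: Local branch lost=occurs, Remote branch lost=occurs, Backup hoist unavailable=occurs, Local branch 2 down=not → not all inputs occur → does not occur.

No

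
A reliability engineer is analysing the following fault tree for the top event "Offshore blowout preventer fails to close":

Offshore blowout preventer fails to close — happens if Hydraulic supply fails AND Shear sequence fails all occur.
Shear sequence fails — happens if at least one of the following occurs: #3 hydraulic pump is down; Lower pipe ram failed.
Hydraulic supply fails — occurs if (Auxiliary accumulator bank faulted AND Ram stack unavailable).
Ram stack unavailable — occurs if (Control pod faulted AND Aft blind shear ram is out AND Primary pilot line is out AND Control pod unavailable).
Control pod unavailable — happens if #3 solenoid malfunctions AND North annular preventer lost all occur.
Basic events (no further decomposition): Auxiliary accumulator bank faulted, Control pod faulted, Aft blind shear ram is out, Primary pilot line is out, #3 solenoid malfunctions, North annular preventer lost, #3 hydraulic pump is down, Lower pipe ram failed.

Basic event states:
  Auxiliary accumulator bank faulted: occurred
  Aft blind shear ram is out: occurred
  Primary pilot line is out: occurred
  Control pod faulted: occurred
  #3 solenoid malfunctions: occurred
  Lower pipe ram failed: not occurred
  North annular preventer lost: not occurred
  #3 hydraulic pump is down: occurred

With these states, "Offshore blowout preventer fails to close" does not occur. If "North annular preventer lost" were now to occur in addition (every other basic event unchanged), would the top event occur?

Counterfactual: set "North annular preventer lost" to occurred.
Control pod unavailable [AND]: #3 solenoid malfunctions=occurs, North annular preventer lost=occurs → all inputs occur → occurs.
Ram stack unavailable [AND]: Control pod faulted=occurs, Aft blind shear ram is out=occurs, Primary pilot line is out=occurs, Control pod unavailable=occurs → all inputs occur → occurs.
Hydraulic supply fails [AND]: Auxiliary accumulator bank faulted=occurs, Ram stack unavailable=occurs → all inputs occur → occurs.
Shear sequence fails [OR]: #3 hydraulic pump is down=occurs, Lower pipe ram failed=not → at least one input occurs → occurs.
Offshore blowout preventer fails to close [AND]: Hydraulic supply fails=occurs, Shear sequence fails=occurs → all inputs occur → occurs.

Yes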